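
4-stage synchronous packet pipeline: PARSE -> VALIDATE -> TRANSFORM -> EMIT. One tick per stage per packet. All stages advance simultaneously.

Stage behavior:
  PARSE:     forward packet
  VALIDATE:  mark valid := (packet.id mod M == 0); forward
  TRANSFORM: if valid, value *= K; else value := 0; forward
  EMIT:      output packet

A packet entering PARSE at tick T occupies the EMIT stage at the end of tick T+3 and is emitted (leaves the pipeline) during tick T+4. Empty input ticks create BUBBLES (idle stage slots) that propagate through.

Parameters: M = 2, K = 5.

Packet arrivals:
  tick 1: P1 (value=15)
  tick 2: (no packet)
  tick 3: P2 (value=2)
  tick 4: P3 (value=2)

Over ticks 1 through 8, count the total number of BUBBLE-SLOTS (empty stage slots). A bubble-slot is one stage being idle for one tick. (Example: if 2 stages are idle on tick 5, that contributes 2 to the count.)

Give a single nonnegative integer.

Answer: 20

Derivation:
Tick 1: [PARSE:P1(v=15,ok=F), VALIDATE:-, TRANSFORM:-, EMIT:-] out:-; bubbles=3
Tick 2: [PARSE:-, VALIDATE:P1(v=15,ok=F), TRANSFORM:-, EMIT:-] out:-; bubbles=3
Tick 3: [PARSE:P2(v=2,ok=F), VALIDATE:-, TRANSFORM:P1(v=0,ok=F), EMIT:-] out:-; bubbles=2
Tick 4: [PARSE:P3(v=2,ok=F), VALIDATE:P2(v=2,ok=T), TRANSFORM:-, EMIT:P1(v=0,ok=F)] out:-; bubbles=1
Tick 5: [PARSE:-, VALIDATE:P3(v=2,ok=F), TRANSFORM:P2(v=10,ok=T), EMIT:-] out:P1(v=0); bubbles=2
Tick 6: [PARSE:-, VALIDATE:-, TRANSFORM:P3(v=0,ok=F), EMIT:P2(v=10,ok=T)] out:-; bubbles=2
Tick 7: [PARSE:-, VALIDATE:-, TRANSFORM:-, EMIT:P3(v=0,ok=F)] out:P2(v=10); bubbles=3
Tick 8: [PARSE:-, VALIDATE:-, TRANSFORM:-, EMIT:-] out:P3(v=0); bubbles=4
Total bubble-slots: 20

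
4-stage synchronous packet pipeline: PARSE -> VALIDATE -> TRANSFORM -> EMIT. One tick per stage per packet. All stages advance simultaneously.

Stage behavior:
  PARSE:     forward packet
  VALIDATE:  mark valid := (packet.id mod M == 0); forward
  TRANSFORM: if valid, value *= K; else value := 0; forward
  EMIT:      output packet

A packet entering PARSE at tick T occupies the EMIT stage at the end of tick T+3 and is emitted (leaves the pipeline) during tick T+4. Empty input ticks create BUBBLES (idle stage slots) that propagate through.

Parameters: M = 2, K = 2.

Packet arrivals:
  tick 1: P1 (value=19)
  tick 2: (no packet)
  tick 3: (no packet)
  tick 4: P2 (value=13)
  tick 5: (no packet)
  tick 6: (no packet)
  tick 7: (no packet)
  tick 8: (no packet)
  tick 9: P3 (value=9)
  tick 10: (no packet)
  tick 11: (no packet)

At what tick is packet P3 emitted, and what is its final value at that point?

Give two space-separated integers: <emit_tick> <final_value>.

Tick 1: [PARSE:P1(v=19,ok=F), VALIDATE:-, TRANSFORM:-, EMIT:-] out:-; in:P1
Tick 2: [PARSE:-, VALIDATE:P1(v=19,ok=F), TRANSFORM:-, EMIT:-] out:-; in:-
Tick 3: [PARSE:-, VALIDATE:-, TRANSFORM:P1(v=0,ok=F), EMIT:-] out:-; in:-
Tick 4: [PARSE:P2(v=13,ok=F), VALIDATE:-, TRANSFORM:-, EMIT:P1(v=0,ok=F)] out:-; in:P2
Tick 5: [PARSE:-, VALIDATE:P2(v=13,ok=T), TRANSFORM:-, EMIT:-] out:P1(v=0); in:-
Tick 6: [PARSE:-, VALIDATE:-, TRANSFORM:P2(v=26,ok=T), EMIT:-] out:-; in:-
Tick 7: [PARSE:-, VALIDATE:-, TRANSFORM:-, EMIT:P2(v=26,ok=T)] out:-; in:-
Tick 8: [PARSE:-, VALIDATE:-, TRANSFORM:-, EMIT:-] out:P2(v=26); in:-
Tick 9: [PARSE:P3(v=9,ok=F), VALIDATE:-, TRANSFORM:-, EMIT:-] out:-; in:P3
Tick 10: [PARSE:-, VALIDATE:P3(v=9,ok=F), TRANSFORM:-, EMIT:-] out:-; in:-
Tick 11: [PARSE:-, VALIDATE:-, TRANSFORM:P3(v=0,ok=F), EMIT:-] out:-; in:-
Tick 12: [PARSE:-, VALIDATE:-, TRANSFORM:-, EMIT:P3(v=0,ok=F)] out:-; in:-
Tick 13: [PARSE:-, VALIDATE:-, TRANSFORM:-, EMIT:-] out:P3(v=0); in:-
Tick 14: [PARSE:-, VALIDATE:-, TRANSFORM:-, EMIT:-] out:-; in:-
Tick 15: [PARSE:-, VALIDATE:-, TRANSFORM:-, EMIT:-] out:-; in:-
P3: arrives tick 9, valid=False (id=3, id%2=1), emit tick 13, final value 0

Answer: 13 0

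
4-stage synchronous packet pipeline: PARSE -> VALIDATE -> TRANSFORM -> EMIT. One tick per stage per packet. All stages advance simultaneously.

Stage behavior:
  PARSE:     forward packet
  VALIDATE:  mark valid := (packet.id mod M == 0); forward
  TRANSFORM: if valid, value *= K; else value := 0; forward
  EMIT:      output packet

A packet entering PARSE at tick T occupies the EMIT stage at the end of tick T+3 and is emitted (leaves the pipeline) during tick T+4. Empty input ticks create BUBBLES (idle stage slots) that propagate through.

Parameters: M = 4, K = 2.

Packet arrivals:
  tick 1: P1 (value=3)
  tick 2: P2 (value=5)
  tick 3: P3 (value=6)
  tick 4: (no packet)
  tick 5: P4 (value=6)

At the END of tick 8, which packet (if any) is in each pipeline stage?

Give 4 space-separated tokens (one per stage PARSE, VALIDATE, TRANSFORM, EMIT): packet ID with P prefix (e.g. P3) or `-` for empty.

Answer: - - - P4

Derivation:
Tick 1: [PARSE:P1(v=3,ok=F), VALIDATE:-, TRANSFORM:-, EMIT:-] out:-; in:P1
Tick 2: [PARSE:P2(v=5,ok=F), VALIDATE:P1(v=3,ok=F), TRANSFORM:-, EMIT:-] out:-; in:P2
Tick 3: [PARSE:P3(v=6,ok=F), VALIDATE:P2(v=5,ok=F), TRANSFORM:P1(v=0,ok=F), EMIT:-] out:-; in:P3
Tick 4: [PARSE:-, VALIDATE:P3(v=6,ok=F), TRANSFORM:P2(v=0,ok=F), EMIT:P1(v=0,ok=F)] out:-; in:-
Tick 5: [PARSE:P4(v=6,ok=F), VALIDATE:-, TRANSFORM:P3(v=0,ok=F), EMIT:P2(v=0,ok=F)] out:P1(v=0); in:P4
Tick 6: [PARSE:-, VALIDATE:P4(v=6,ok=T), TRANSFORM:-, EMIT:P3(v=0,ok=F)] out:P2(v=0); in:-
Tick 7: [PARSE:-, VALIDATE:-, TRANSFORM:P4(v=12,ok=T), EMIT:-] out:P3(v=0); in:-
Tick 8: [PARSE:-, VALIDATE:-, TRANSFORM:-, EMIT:P4(v=12,ok=T)] out:-; in:-
At end of tick 8: ['-', '-', '-', 'P4']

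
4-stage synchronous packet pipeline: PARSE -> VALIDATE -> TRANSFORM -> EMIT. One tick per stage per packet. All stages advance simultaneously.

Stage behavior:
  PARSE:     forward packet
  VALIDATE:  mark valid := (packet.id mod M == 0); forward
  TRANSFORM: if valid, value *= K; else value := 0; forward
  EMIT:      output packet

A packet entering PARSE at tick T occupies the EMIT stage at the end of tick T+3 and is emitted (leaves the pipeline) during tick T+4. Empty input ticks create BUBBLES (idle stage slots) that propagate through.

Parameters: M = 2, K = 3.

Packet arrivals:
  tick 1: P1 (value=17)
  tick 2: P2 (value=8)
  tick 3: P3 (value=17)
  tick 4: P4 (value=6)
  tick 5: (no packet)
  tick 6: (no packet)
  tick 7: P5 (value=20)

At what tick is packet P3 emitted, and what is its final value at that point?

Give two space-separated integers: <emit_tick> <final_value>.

Answer: 7 0

Derivation:
Tick 1: [PARSE:P1(v=17,ok=F), VALIDATE:-, TRANSFORM:-, EMIT:-] out:-; in:P1
Tick 2: [PARSE:P2(v=8,ok=F), VALIDATE:P1(v=17,ok=F), TRANSFORM:-, EMIT:-] out:-; in:P2
Tick 3: [PARSE:P3(v=17,ok=F), VALIDATE:P2(v=8,ok=T), TRANSFORM:P1(v=0,ok=F), EMIT:-] out:-; in:P3
Tick 4: [PARSE:P4(v=6,ok=F), VALIDATE:P3(v=17,ok=F), TRANSFORM:P2(v=24,ok=T), EMIT:P1(v=0,ok=F)] out:-; in:P4
Tick 5: [PARSE:-, VALIDATE:P4(v=6,ok=T), TRANSFORM:P3(v=0,ok=F), EMIT:P2(v=24,ok=T)] out:P1(v=0); in:-
Tick 6: [PARSE:-, VALIDATE:-, TRANSFORM:P4(v=18,ok=T), EMIT:P3(v=0,ok=F)] out:P2(v=24); in:-
Tick 7: [PARSE:P5(v=20,ok=F), VALIDATE:-, TRANSFORM:-, EMIT:P4(v=18,ok=T)] out:P3(v=0); in:P5
Tick 8: [PARSE:-, VALIDATE:P5(v=20,ok=F), TRANSFORM:-, EMIT:-] out:P4(v=18); in:-
Tick 9: [PARSE:-, VALIDATE:-, TRANSFORM:P5(v=0,ok=F), EMIT:-] out:-; in:-
Tick 10: [PARSE:-, VALIDATE:-, TRANSFORM:-, EMIT:P5(v=0,ok=F)] out:-; in:-
Tick 11: [PARSE:-, VALIDATE:-, TRANSFORM:-, EMIT:-] out:P5(v=0); in:-
P3: arrives tick 3, valid=False (id=3, id%2=1), emit tick 7, final value 0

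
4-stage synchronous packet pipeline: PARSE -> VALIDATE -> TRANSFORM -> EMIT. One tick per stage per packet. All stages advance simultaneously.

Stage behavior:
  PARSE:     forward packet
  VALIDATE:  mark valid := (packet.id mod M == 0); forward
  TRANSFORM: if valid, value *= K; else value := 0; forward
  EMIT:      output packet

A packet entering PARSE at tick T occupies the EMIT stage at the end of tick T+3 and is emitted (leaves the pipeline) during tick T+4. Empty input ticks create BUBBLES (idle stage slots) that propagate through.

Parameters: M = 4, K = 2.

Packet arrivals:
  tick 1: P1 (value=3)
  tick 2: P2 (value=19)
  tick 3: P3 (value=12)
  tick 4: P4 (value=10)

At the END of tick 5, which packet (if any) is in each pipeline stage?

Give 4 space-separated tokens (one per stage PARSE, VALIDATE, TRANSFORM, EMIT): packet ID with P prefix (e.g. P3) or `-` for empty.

Tick 1: [PARSE:P1(v=3,ok=F), VALIDATE:-, TRANSFORM:-, EMIT:-] out:-; in:P1
Tick 2: [PARSE:P2(v=19,ok=F), VALIDATE:P1(v=3,ok=F), TRANSFORM:-, EMIT:-] out:-; in:P2
Tick 3: [PARSE:P3(v=12,ok=F), VALIDATE:P2(v=19,ok=F), TRANSFORM:P1(v=0,ok=F), EMIT:-] out:-; in:P3
Tick 4: [PARSE:P4(v=10,ok=F), VALIDATE:P3(v=12,ok=F), TRANSFORM:P2(v=0,ok=F), EMIT:P1(v=0,ok=F)] out:-; in:P4
Tick 5: [PARSE:-, VALIDATE:P4(v=10,ok=T), TRANSFORM:P3(v=0,ok=F), EMIT:P2(v=0,ok=F)] out:P1(v=0); in:-
At end of tick 5: ['-', 'P4', 'P3', 'P2']

Answer: - P4 P3 P2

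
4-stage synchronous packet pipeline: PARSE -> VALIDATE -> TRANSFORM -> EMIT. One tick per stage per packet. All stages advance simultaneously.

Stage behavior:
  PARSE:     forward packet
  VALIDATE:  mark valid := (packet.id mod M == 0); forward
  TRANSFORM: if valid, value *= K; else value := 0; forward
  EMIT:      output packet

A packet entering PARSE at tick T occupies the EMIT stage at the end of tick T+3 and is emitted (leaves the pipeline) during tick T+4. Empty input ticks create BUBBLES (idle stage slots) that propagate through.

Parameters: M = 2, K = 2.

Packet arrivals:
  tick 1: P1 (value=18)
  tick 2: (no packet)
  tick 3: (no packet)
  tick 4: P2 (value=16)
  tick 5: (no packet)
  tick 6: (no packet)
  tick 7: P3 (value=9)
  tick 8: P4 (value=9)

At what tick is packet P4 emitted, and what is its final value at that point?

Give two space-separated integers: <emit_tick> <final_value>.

Tick 1: [PARSE:P1(v=18,ok=F), VALIDATE:-, TRANSFORM:-, EMIT:-] out:-; in:P1
Tick 2: [PARSE:-, VALIDATE:P1(v=18,ok=F), TRANSFORM:-, EMIT:-] out:-; in:-
Tick 3: [PARSE:-, VALIDATE:-, TRANSFORM:P1(v=0,ok=F), EMIT:-] out:-; in:-
Tick 4: [PARSE:P2(v=16,ok=F), VALIDATE:-, TRANSFORM:-, EMIT:P1(v=0,ok=F)] out:-; in:P2
Tick 5: [PARSE:-, VALIDATE:P2(v=16,ok=T), TRANSFORM:-, EMIT:-] out:P1(v=0); in:-
Tick 6: [PARSE:-, VALIDATE:-, TRANSFORM:P2(v=32,ok=T), EMIT:-] out:-; in:-
Tick 7: [PARSE:P3(v=9,ok=F), VALIDATE:-, TRANSFORM:-, EMIT:P2(v=32,ok=T)] out:-; in:P3
Tick 8: [PARSE:P4(v=9,ok=F), VALIDATE:P3(v=9,ok=F), TRANSFORM:-, EMIT:-] out:P2(v=32); in:P4
Tick 9: [PARSE:-, VALIDATE:P4(v=9,ok=T), TRANSFORM:P3(v=0,ok=F), EMIT:-] out:-; in:-
Tick 10: [PARSE:-, VALIDATE:-, TRANSFORM:P4(v=18,ok=T), EMIT:P3(v=0,ok=F)] out:-; in:-
Tick 11: [PARSE:-, VALIDATE:-, TRANSFORM:-, EMIT:P4(v=18,ok=T)] out:P3(v=0); in:-
Tick 12: [PARSE:-, VALIDATE:-, TRANSFORM:-, EMIT:-] out:P4(v=18); in:-
P4: arrives tick 8, valid=True (id=4, id%2=0), emit tick 12, final value 18

Answer: 12 18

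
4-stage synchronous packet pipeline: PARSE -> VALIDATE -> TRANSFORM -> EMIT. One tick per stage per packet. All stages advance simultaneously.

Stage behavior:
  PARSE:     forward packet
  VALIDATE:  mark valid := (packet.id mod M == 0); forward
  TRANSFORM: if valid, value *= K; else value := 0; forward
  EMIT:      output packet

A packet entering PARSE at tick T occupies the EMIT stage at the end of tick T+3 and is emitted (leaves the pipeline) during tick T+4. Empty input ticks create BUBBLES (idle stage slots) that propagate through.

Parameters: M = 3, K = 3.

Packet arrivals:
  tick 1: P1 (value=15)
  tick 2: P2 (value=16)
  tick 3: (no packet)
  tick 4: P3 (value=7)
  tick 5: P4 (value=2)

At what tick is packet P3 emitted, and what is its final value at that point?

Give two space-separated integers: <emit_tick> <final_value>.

Answer: 8 21

Derivation:
Tick 1: [PARSE:P1(v=15,ok=F), VALIDATE:-, TRANSFORM:-, EMIT:-] out:-; in:P1
Tick 2: [PARSE:P2(v=16,ok=F), VALIDATE:P1(v=15,ok=F), TRANSFORM:-, EMIT:-] out:-; in:P2
Tick 3: [PARSE:-, VALIDATE:P2(v=16,ok=F), TRANSFORM:P1(v=0,ok=F), EMIT:-] out:-; in:-
Tick 4: [PARSE:P3(v=7,ok=F), VALIDATE:-, TRANSFORM:P2(v=0,ok=F), EMIT:P1(v=0,ok=F)] out:-; in:P3
Tick 5: [PARSE:P4(v=2,ok=F), VALIDATE:P3(v=7,ok=T), TRANSFORM:-, EMIT:P2(v=0,ok=F)] out:P1(v=0); in:P4
Tick 6: [PARSE:-, VALIDATE:P4(v=2,ok=F), TRANSFORM:P3(v=21,ok=T), EMIT:-] out:P2(v=0); in:-
Tick 7: [PARSE:-, VALIDATE:-, TRANSFORM:P4(v=0,ok=F), EMIT:P3(v=21,ok=T)] out:-; in:-
Tick 8: [PARSE:-, VALIDATE:-, TRANSFORM:-, EMIT:P4(v=0,ok=F)] out:P3(v=21); in:-
Tick 9: [PARSE:-, VALIDATE:-, TRANSFORM:-, EMIT:-] out:P4(v=0); in:-
P3: arrives tick 4, valid=True (id=3, id%3=0), emit tick 8, final value 21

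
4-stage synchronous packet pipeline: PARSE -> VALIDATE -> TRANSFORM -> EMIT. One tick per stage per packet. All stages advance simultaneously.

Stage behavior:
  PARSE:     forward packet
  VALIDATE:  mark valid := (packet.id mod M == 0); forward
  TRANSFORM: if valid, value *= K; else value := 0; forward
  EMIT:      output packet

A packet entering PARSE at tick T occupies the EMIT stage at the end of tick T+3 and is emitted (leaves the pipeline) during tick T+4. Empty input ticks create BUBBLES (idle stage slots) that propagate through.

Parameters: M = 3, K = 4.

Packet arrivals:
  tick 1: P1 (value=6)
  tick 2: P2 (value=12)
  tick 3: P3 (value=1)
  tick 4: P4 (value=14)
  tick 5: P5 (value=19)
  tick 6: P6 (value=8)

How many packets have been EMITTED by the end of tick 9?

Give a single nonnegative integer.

Answer: 5

Derivation:
Tick 1: [PARSE:P1(v=6,ok=F), VALIDATE:-, TRANSFORM:-, EMIT:-] out:-; in:P1
Tick 2: [PARSE:P2(v=12,ok=F), VALIDATE:P1(v=6,ok=F), TRANSFORM:-, EMIT:-] out:-; in:P2
Tick 3: [PARSE:P3(v=1,ok=F), VALIDATE:P2(v=12,ok=F), TRANSFORM:P1(v=0,ok=F), EMIT:-] out:-; in:P3
Tick 4: [PARSE:P4(v=14,ok=F), VALIDATE:P3(v=1,ok=T), TRANSFORM:P2(v=0,ok=F), EMIT:P1(v=0,ok=F)] out:-; in:P4
Tick 5: [PARSE:P5(v=19,ok=F), VALIDATE:P4(v=14,ok=F), TRANSFORM:P3(v=4,ok=T), EMIT:P2(v=0,ok=F)] out:P1(v=0); in:P5
Tick 6: [PARSE:P6(v=8,ok=F), VALIDATE:P5(v=19,ok=F), TRANSFORM:P4(v=0,ok=F), EMIT:P3(v=4,ok=T)] out:P2(v=0); in:P6
Tick 7: [PARSE:-, VALIDATE:P6(v=8,ok=T), TRANSFORM:P5(v=0,ok=F), EMIT:P4(v=0,ok=F)] out:P3(v=4); in:-
Tick 8: [PARSE:-, VALIDATE:-, TRANSFORM:P6(v=32,ok=T), EMIT:P5(v=0,ok=F)] out:P4(v=0); in:-
Tick 9: [PARSE:-, VALIDATE:-, TRANSFORM:-, EMIT:P6(v=32,ok=T)] out:P5(v=0); in:-
Emitted by tick 9: ['P1', 'P2', 'P3', 'P4', 'P5']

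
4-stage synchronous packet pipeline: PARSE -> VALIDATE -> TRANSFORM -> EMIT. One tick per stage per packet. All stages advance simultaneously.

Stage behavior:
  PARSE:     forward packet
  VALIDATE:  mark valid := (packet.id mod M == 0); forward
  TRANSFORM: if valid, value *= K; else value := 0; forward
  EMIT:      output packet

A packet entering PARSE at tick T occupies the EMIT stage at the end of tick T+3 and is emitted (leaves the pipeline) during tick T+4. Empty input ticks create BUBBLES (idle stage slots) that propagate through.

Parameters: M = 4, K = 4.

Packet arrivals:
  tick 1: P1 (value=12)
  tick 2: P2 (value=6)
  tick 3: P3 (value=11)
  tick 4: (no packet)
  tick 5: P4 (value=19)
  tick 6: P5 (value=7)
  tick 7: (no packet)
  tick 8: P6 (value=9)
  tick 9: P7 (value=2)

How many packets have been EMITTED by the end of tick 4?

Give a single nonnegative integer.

Tick 1: [PARSE:P1(v=12,ok=F), VALIDATE:-, TRANSFORM:-, EMIT:-] out:-; in:P1
Tick 2: [PARSE:P2(v=6,ok=F), VALIDATE:P1(v=12,ok=F), TRANSFORM:-, EMIT:-] out:-; in:P2
Tick 3: [PARSE:P3(v=11,ok=F), VALIDATE:P2(v=6,ok=F), TRANSFORM:P1(v=0,ok=F), EMIT:-] out:-; in:P3
Tick 4: [PARSE:-, VALIDATE:P3(v=11,ok=F), TRANSFORM:P2(v=0,ok=F), EMIT:P1(v=0,ok=F)] out:-; in:-
Emitted by tick 4: []

Answer: 0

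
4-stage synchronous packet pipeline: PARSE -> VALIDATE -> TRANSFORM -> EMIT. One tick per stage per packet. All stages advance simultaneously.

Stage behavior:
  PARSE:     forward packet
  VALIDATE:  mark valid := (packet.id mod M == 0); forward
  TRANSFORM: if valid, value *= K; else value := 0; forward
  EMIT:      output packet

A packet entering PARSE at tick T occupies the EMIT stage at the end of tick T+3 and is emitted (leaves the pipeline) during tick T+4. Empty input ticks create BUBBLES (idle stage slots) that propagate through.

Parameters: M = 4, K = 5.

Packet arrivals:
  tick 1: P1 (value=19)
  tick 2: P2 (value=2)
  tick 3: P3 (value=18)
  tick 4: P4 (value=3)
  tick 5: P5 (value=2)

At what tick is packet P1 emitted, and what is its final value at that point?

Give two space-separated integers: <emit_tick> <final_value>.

Tick 1: [PARSE:P1(v=19,ok=F), VALIDATE:-, TRANSFORM:-, EMIT:-] out:-; in:P1
Tick 2: [PARSE:P2(v=2,ok=F), VALIDATE:P1(v=19,ok=F), TRANSFORM:-, EMIT:-] out:-; in:P2
Tick 3: [PARSE:P3(v=18,ok=F), VALIDATE:P2(v=2,ok=F), TRANSFORM:P1(v=0,ok=F), EMIT:-] out:-; in:P3
Tick 4: [PARSE:P4(v=3,ok=F), VALIDATE:P3(v=18,ok=F), TRANSFORM:P2(v=0,ok=F), EMIT:P1(v=0,ok=F)] out:-; in:P4
Tick 5: [PARSE:P5(v=2,ok=F), VALIDATE:P4(v=3,ok=T), TRANSFORM:P3(v=0,ok=F), EMIT:P2(v=0,ok=F)] out:P1(v=0); in:P5
Tick 6: [PARSE:-, VALIDATE:P5(v=2,ok=F), TRANSFORM:P4(v=15,ok=T), EMIT:P3(v=0,ok=F)] out:P2(v=0); in:-
Tick 7: [PARSE:-, VALIDATE:-, TRANSFORM:P5(v=0,ok=F), EMIT:P4(v=15,ok=T)] out:P3(v=0); in:-
Tick 8: [PARSE:-, VALIDATE:-, TRANSFORM:-, EMIT:P5(v=0,ok=F)] out:P4(v=15); in:-
Tick 9: [PARSE:-, VALIDATE:-, TRANSFORM:-, EMIT:-] out:P5(v=0); in:-
P1: arrives tick 1, valid=False (id=1, id%4=1), emit tick 5, final value 0

Answer: 5 0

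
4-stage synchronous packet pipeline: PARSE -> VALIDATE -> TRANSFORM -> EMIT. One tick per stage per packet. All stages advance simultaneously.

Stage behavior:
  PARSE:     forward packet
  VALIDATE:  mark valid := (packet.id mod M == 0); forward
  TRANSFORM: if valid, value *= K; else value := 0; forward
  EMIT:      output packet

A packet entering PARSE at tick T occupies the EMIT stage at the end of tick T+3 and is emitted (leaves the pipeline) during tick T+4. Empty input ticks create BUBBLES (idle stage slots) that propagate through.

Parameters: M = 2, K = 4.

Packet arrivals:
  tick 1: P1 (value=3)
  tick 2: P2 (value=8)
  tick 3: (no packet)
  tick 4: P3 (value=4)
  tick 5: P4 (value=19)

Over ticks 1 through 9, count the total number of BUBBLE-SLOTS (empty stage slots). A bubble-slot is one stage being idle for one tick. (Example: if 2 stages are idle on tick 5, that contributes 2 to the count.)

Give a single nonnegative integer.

Tick 1: [PARSE:P1(v=3,ok=F), VALIDATE:-, TRANSFORM:-, EMIT:-] out:-; bubbles=3
Tick 2: [PARSE:P2(v=8,ok=F), VALIDATE:P1(v=3,ok=F), TRANSFORM:-, EMIT:-] out:-; bubbles=2
Tick 3: [PARSE:-, VALIDATE:P2(v=8,ok=T), TRANSFORM:P1(v=0,ok=F), EMIT:-] out:-; bubbles=2
Tick 4: [PARSE:P3(v=4,ok=F), VALIDATE:-, TRANSFORM:P2(v=32,ok=T), EMIT:P1(v=0,ok=F)] out:-; bubbles=1
Tick 5: [PARSE:P4(v=19,ok=F), VALIDATE:P3(v=4,ok=F), TRANSFORM:-, EMIT:P2(v=32,ok=T)] out:P1(v=0); bubbles=1
Tick 6: [PARSE:-, VALIDATE:P4(v=19,ok=T), TRANSFORM:P3(v=0,ok=F), EMIT:-] out:P2(v=32); bubbles=2
Tick 7: [PARSE:-, VALIDATE:-, TRANSFORM:P4(v=76,ok=T), EMIT:P3(v=0,ok=F)] out:-; bubbles=2
Tick 8: [PARSE:-, VALIDATE:-, TRANSFORM:-, EMIT:P4(v=76,ok=T)] out:P3(v=0); bubbles=3
Tick 9: [PARSE:-, VALIDATE:-, TRANSFORM:-, EMIT:-] out:P4(v=76); bubbles=4
Total bubble-slots: 20

Answer: 20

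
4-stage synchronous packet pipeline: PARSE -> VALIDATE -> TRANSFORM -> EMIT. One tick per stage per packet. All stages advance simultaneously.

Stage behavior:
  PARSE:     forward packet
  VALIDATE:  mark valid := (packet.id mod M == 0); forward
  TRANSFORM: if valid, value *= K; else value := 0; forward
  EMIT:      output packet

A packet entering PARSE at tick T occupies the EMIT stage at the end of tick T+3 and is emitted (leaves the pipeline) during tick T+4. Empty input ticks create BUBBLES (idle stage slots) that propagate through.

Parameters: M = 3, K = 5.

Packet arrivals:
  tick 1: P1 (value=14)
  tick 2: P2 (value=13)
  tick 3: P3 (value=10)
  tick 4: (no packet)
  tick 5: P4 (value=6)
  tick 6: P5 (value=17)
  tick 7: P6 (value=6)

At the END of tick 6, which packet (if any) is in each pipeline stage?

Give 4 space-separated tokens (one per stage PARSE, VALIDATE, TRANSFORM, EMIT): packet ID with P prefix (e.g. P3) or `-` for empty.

Answer: P5 P4 - P3

Derivation:
Tick 1: [PARSE:P1(v=14,ok=F), VALIDATE:-, TRANSFORM:-, EMIT:-] out:-; in:P1
Tick 2: [PARSE:P2(v=13,ok=F), VALIDATE:P1(v=14,ok=F), TRANSFORM:-, EMIT:-] out:-; in:P2
Tick 3: [PARSE:P3(v=10,ok=F), VALIDATE:P2(v=13,ok=F), TRANSFORM:P1(v=0,ok=F), EMIT:-] out:-; in:P3
Tick 4: [PARSE:-, VALIDATE:P3(v=10,ok=T), TRANSFORM:P2(v=0,ok=F), EMIT:P1(v=0,ok=F)] out:-; in:-
Tick 5: [PARSE:P4(v=6,ok=F), VALIDATE:-, TRANSFORM:P3(v=50,ok=T), EMIT:P2(v=0,ok=F)] out:P1(v=0); in:P4
Tick 6: [PARSE:P5(v=17,ok=F), VALIDATE:P4(v=6,ok=F), TRANSFORM:-, EMIT:P3(v=50,ok=T)] out:P2(v=0); in:P5
At end of tick 6: ['P5', 'P4', '-', 'P3']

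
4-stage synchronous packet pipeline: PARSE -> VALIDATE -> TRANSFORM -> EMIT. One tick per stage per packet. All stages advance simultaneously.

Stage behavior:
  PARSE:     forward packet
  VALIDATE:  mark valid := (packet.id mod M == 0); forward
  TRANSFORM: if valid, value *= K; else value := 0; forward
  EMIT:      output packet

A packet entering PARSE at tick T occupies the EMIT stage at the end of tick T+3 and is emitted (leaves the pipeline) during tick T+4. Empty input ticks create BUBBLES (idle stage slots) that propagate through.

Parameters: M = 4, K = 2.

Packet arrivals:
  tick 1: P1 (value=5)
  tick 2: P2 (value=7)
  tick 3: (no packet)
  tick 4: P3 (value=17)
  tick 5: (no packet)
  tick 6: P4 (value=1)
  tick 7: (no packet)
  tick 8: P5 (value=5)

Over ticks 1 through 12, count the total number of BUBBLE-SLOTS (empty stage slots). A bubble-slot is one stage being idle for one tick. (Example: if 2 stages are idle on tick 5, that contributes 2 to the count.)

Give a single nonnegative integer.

Answer: 28

Derivation:
Tick 1: [PARSE:P1(v=5,ok=F), VALIDATE:-, TRANSFORM:-, EMIT:-] out:-; bubbles=3
Tick 2: [PARSE:P2(v=7,ok=F), VALIDATE:P1(v=5,ok=F), TRANSFORM:-, EMIT:-] out:-; bubbles=2
Tick 3: [PARSE:-, VALIDATE:P2(v=7,ok=F), TRANSFORM:P1(v=0,ok=F), EMIT:-] out:-; bubbles=2
Tick 4: [PARSE:P3(v=17,ok=F), VALIDATE:-, TRANSFORM:P2(v=0,ok=F), EMIT:P1(v=0,ok=F)] out:-; bubbles=1
Tick 5: [PARSE:-, VALIDATE:P3(v=17,ok=F), TRANSFORM:-, EMIT:P2(v=0,ok=F)] out:P1(v=0); bubbles=2
Tick 6: [PARSE:P4(v=1,ok=F), VALIDATE:-, TRANSFORM:P3(v=0,ok=F), EMIT:-] out:P2(v=0); bubbles=2
Tick 7: [PARSE:-, VALIDATE:P4(v=1,ok=T), TRANSFORM:-, EMIT:P3(v=0,ok=F)] out:-; bubbles=2
Tick 8: [PARSE:P5(v=5,ok=F), VALIDATE:-, TRANSFORM:P4(v=2,ok=T), EMIT:-] out:P3(v=0); bubbles=2
Tick 9: [PARSE:-, VALIDATE:P5(v=5,ok=F), TRANSFORM:-, EMIT:P4(v=2,ok=T)] out:-; bubbles=2
Tick 10: [PARSE:-, VALIDATE:-, TRANSFORM:P5(v=0,ok=F), EMIT:-] out:P4(v=2); bubbles=3
Tick 11: [PARSE:-, VALIDATE:-, TRANSFORM:-, EMIT:P5(v=0,ok=F)] out:-; bubbles=3
Tick 12: [PARSE:-, VALIDATE:-, TRANSFORM:-, EMIT:-] out:P5(v=0); bubbles=4
Total bubble-slots: 28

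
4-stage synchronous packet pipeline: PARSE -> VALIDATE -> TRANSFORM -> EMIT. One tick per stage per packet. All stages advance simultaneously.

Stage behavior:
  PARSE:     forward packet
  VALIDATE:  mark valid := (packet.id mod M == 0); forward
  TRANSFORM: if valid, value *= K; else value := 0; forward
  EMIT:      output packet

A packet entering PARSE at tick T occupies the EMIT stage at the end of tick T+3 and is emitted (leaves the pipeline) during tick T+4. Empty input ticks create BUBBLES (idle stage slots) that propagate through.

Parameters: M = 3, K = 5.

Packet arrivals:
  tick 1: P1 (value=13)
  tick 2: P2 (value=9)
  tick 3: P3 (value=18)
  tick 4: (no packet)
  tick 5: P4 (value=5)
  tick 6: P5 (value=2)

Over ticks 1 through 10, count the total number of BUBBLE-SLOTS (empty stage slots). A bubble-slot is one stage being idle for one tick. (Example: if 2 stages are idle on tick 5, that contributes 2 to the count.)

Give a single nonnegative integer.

Tick 1: [PARSE:P1(v=13,ok=F), VALIDATE:-, TRANSFORM:-, EMIT:-] out:-; bubbles=3
Tick 2: [PARSE:P2(v=9,ok=F), VALIDATE:P1(v=13,ok=F), TRANSFORM:-, EMIT:-] out:-; bubbles=2
Tick 3: [PARSE:P3(v=18,ok=F), VALIDATE:P2(v=9,ok=F), TRANSFORM:P1(v=0,ok=F), EMIT:-] out:-; bubbles=1
Tick 4: [PARSE:-, VALIDATE:P3(v=18,ok=T), TRANSFORM:P2(v=0,ok=F), EMIT:P1(v=0,ok=F)] out:-; bubbles=1
Tick 5: [PARSE:P4(v=5,ok=F), VALIDATE:-, TRANSFORM:P3(v=90,ok=T), EMIT:P2(v=0,ok=F)] out:P1(v=0); bubbles=1
Tick 6: [PARSE:P5(v=2,ok=F), VALIDATE:P4(v=5,ok=F), TRANSFORM:-, EMIT:P3(v=90,ok=T)] out:P2(v=0); bubbles=1
Tick 7: [PARSE:-, VALIDATE:P5(v=2,ok=F), TRANSFORM:P4(v=0,ok=F), EMIT:-] out:P3(v=90); bubbles=2
Tick 8: [PARSE:-, VALIDATE:-, TRANSFORM:P5(v=0,ok=F), EMIT:P4(v=0,ok=F)] out:-; bubbles=2
Tick 9: [PARSE:-, VALIDATE:-, TRANSFORM:-, EMIT:P5(v=0,ok=F)] out:P4(v=0); bubbles=3
Tick 10: [PARSE:-, VALIDATE:-, TRANSFORM:-, EMIT:-] out:P5(v=0); bubbles=4
Total bubble-slots: 20

Answer: 20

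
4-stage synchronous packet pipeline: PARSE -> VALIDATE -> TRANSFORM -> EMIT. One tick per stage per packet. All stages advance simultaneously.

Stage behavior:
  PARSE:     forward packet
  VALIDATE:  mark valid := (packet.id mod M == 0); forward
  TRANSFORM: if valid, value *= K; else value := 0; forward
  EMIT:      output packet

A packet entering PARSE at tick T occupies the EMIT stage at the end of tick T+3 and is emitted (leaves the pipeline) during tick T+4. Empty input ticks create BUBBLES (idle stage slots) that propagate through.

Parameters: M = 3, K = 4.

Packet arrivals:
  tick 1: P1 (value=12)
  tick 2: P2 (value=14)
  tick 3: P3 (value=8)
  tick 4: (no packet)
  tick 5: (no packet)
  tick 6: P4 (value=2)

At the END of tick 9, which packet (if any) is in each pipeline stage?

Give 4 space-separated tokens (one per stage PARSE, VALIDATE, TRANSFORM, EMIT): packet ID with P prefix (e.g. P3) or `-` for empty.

Answer: - - - P4

Derivation:
Tick 1: [PARSE:P1(v=12,ok=F), VALIDATE:-, TRANSFORM:-, EMIT:-] out:-; in:P1
Tick 2: [PARSE:P2(v=14,ok=F), VALIDATE:P1(v=12,ok=F), TRANSFORM:-, EMIT:-] out:-; in:P2
Tick 3: [PARSE:P3(v=8,ok=F), VALIDATE:P2(v=14,ok=F), TRANSFORM:P1(v=0,ok=F), EMIT:-] out:-; in:P3
Tick 4: [PARSE:-, VALIDATE:P3(v=8,ok=T), TRANSFORM:P2(v=0,ok=F), EMIT:P1(v=0,ok=F)] out:-; in:-
Tick 5: [PARSE:-, VALIDATE:-, TRANSFORM:P3(v=32,ok=T), EMIT:P2(v=0,ok=F)] out:P1(v=0); in:-
Tick 6: [PARSE:P4(v=2,ok=F), VALIDATE:-, TRANSFORM:-, EMIT:P3(v=32,ok=T)] out:P2(v=0); in:P4
Tick 7: [PARSE:-, VALIDATE:P4(v=2,ok=F), TRANSFORM:-, EMIT:-] out:P3(v=32); in:-
Tick 8: [PARSE:-, VALIDATE:-, TRANSFORM:P4(v=0,ok=F), EMIT:-] out:-; in:-
Tick 9: [PARSE:-, VALIDATE:-, TRANSFORM:-, EMIT:P4(v=0,ok=F)] out:-; in:-
At end of tick 9: ['-', '-', '-', 'P4']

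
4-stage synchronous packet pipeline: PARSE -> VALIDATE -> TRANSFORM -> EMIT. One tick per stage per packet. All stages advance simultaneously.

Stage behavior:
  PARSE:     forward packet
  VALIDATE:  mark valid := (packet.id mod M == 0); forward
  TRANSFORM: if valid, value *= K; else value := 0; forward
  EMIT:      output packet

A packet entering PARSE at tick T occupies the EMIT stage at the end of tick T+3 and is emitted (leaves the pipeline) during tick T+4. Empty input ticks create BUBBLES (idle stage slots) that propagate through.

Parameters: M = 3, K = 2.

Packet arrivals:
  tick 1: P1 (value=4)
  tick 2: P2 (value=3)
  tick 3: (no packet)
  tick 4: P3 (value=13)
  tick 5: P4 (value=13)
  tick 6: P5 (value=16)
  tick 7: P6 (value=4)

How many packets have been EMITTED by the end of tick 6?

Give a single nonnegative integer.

Answer: 2

Derivation:
Tick 1: [PARSE:P1(v=4,ok=F), VALIDATE:-, TRANSFORM:-, EMIT:-] out:-; in:P1
Tick 2: [PARSE:P2(v=3,ok=F), VALIDATE:P1(v=4,ok=F), TRANSFORM:-, EMIT:-] out:-; in:P2
Tick 3: [PARSE:-, VALIDATE:P2(v=3,ok=F), TRANSFORM:P1(v=0,ok=F), EMIT:-] out:-; in:-
Tick 4: [PARSE:P3(v=13,ok=F), VALIDATE:-, TRANSFORM:P2(v=0,ok=F), EMIT:P1(v=0,ok=F)] out:-; in:P3
Tick 5: [PARSE:P4(v=13,ok=F), VALIDATE:P3(v=13,ok=T), TRANSFORM:-, EMIT:P2(v=0,ok=F)] out:P1(v=0); in:P4
Tick 6: [PARSE:P5(v=16,ok=F), VALIDATE:P4(v=13,ok=F), TRANSFORM:P3(v=26,ok=T), EMIT:-] out:P2(v=0); in:P5
Emitted by tick 6: ['P1', 'P2']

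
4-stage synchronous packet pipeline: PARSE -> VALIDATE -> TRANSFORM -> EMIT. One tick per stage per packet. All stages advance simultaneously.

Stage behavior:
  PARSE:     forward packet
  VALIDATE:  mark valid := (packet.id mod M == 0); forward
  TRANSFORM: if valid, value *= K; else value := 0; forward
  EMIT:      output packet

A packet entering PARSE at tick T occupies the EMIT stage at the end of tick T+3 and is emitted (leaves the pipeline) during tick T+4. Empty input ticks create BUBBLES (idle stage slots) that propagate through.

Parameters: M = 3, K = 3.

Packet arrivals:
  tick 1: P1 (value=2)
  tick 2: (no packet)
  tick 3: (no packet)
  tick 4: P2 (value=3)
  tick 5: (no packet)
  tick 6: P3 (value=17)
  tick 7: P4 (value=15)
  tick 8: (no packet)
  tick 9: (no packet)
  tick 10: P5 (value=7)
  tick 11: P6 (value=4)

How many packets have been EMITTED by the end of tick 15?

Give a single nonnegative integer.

Tick 1: [PARSE:P1(v=2,ok=F), VALIDATE:-, TRANSFORM:-, EMIT:-] out:-; in:P1
Tick 2: [PARSE:-, VALIDATE:P1(v=2,ok=F), TRANSFORM:-, EMIT:-] out:-; in:-
Tick 3: [PARSE:-, VALIDATE:-, TRANSFORM:P1(v=0,ok=F), EMIT:-] out:-; in:-
Tick 4: [PARSE:P2(v=3,ok=F), VALIDATE:-, TRANSFORM:-, EMIT:P1(v=0,ok=F)] out:-; in:P2
Tick 5: [PARSE:-, VALIDATE:P2(v=3,ok=F), TRANSFORM:-, EMIT:-] out:P1(v=0); in:-
Tick 6: [PARSE:P3(v=17,ok=F), VALIDATE:-, TRANSFORM:P2(v=0,ok=F), EMIT:-] out:-; in:P3
Tick 7: [PARSE:P4(v=15,ok=F), VALIDATE:P3(v=17,ok=T), TRANSFORM:-, EMIT:P2(v=0,ok=F)] out:-; in:P4
Tick 8: [PARSE:-, VALIDATE:P4(v=15,ok=F), TRANSFORM:P3(v=51,ok=T), EMIT:-] out:P2(v=0); in:-
Tick 9: [PARSE:-, VALIDATE:-, TRANSFORM:P4(v=0,ok=F), EMIT:P3(v=51,ok=T)] out:-; in:-
Tick 10: [PARSE:P5(v=7,ok=F), VALIDATE:-, TRANSFORM:-, EMIT:P4(v=0,ok=F)] out:P3(v=51); in:P5
Tick 11: [PARSE:P6(v=4,ok=F), VALIDATE:P5(v=7,ok=F), TRANSFORM:-, EMIT:-] out:P4(v=0); in:P6
Tick 12: [PARSE:-, VALIDATE:P6(v=4,ok=T), TRANSFORM:P5(v=0,ok=F), EMIT:-] out:-; in:-
Tick 13: [PARSE:-, VALIDATE:-, TRANSFORM:P6(v=12,ok=T), EMIT:P5(v=0,ok=F)] out:-; in:-
Tick 14: [PARSE:-, VALIDATE:-, TRANSFORM:-, EMIT:P6(v=12,ok=T)] out:P5(v=0); in:-
Tick 15: [PARSE:-, VALIDATE:-, TRANSFORM:-, EMIT:-] out:P6(v=12); in:-
Emitted by tick 15: ['P1', 'P2', 'P3', 'P4', 'P5', 'P6']

Answer: 6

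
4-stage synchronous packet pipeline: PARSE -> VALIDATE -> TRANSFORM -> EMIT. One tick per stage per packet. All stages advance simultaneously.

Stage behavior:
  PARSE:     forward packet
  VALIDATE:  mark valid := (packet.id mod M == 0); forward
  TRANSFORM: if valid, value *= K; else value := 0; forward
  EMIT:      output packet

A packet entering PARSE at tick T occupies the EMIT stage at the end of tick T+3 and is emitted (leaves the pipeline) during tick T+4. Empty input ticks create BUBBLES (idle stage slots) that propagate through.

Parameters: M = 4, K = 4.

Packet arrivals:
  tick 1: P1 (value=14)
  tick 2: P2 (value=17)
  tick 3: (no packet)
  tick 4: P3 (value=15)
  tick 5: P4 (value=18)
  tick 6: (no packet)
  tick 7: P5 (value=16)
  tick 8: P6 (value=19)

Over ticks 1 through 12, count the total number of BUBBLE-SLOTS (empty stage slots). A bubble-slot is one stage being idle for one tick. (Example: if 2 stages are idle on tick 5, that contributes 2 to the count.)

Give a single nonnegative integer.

Tick 1: [PARSE:P1(v=14,ok=F), VALIDATE:-, TRANSFORM:-, EMIT:-] out:-; bubbles=3
Tick 2: [PARSE:P2(v=17,ok=F), VALIDATE:P1(v=14,ok=F), TRANSFORM:-, EMIT:-] out:-; bubbles=2
Tick 3: [PARSE:-, VALIDATE:P2(v=17,ok=F), TRANSFORM:P1(v=0,ok=F), EMIT:-] out:-; bubbles=2
Tick 4: [PARSE:P3(v=15,ok=F), VALIDATE:-, TRANSFORM:P2(v=0,ok=F), EMIT:P1(v=0,ok=F)] out:-; bubbles=1
Tick 5: [PARSE:P4(v=18,ok=F), VALIDATE:P3(v=15,ok=F), TRANSFORM:-, EMIT:P2(v=0,ok=F)] out:P1(v=0); bubbles=1
Tick 6: [PARSE:-, VALIDATE:P4(v=18,ok=T), TRANSFORM:P3(v=0,ok=F), EMIT:-] out:P2(v=0); bubbles=2
Tick 7: [PARSE:P5(v=16,ok=F), VALIDATE:-, TRANSFORM:P4(v=72,ok=T), EMIT:P3(v=0,ok=F)] out:-; bubbles=1
Tick 8: [PARSE:P6(v=19,ok=F), VALIDATE:P5(v=16,ok=F), TRANSFORM:-, EMIT:P4(v=72,ok=T)] out:P3(v=0); bubbles=1
Tick 9: [PARSE:-, VALIDATE:P6(v=19,ok=F), TRANSFORM:P5(v=0,ok=F), EMIT:-] out:P4(v=72); bubbles=2
Tick 10: [PARSE:-, VALIDATE:-, TRANSFORM:P6(v=0,ok=F), EMIT:P5(v=0,ok=F)] out:-; bubbles=2
Tick 11: [PARSE:-, VALIDATE:-, TRANSFORM:-, EMIT:P6(v=0,ok=F)] out:P5(v=0); bubbles=3
Tick 12: [PARSE:-, VALIDATE:-, TRANSFORM:-, EMIT:-] out:P6(v=0); bubbles=4
Total bubble-slots: 24

Answer: 24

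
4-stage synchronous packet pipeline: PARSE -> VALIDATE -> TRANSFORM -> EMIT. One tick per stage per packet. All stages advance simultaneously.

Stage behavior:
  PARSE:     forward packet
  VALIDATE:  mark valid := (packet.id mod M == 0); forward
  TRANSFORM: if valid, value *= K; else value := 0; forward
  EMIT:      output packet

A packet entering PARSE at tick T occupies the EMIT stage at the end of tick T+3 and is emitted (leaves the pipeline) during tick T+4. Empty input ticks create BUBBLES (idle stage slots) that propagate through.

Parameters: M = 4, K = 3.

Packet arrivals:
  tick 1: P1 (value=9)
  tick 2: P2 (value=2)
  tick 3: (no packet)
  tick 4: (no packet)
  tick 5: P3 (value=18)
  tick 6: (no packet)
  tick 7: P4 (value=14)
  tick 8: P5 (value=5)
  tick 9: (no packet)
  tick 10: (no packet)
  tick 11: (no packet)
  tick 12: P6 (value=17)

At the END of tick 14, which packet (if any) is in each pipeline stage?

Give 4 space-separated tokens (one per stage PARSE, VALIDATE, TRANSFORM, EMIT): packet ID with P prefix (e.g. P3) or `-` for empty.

Answer: - - P6 -

Derivation:
Tick 1: [PARSE:P1(v=9,ok=F), VALIDATE:-, TRANSFORM:-, EMIT:-] out:-; in:P1
Tick 2: [PARSE:P2(v=2,ok=F), VALIDATE:P1(v=9,ok=F), TRANSFORM:-, EMIT:-] out:-; in:P2
Tick 3: [PARSE:-, VALIDATE:P2(v=2,ok=F), TRANSFORM:P1(v=0,ok=F), EMIT:-] out:-; in:-
Tick 4: [PARSE:-, VALIDATE:-, TRANSFORM:P2(v=0,ok=F), EMIT:P1(v=0,ok=F)] out:-; in:-
Tick 5: [PARSE:P3(v=18,ok=F), VALIDATE:-, TRANSFORM:-, EMIT:P2(v=0,ok=F)] out:P1(v=0); in:P3
Tick 6: [PARSE:-, VALIDATE:P3(v=18,ok=F), TRANSFORM:-, EMIT:-] out:P2(v=0); in:-
Tick 7: [PARSE:P4(v=14,ok=F), VALIDATE:-, TRANSFORM:P3(v=0,ok=F), EMIT:-] out:-; in:P4
Tick 8: [PARSE:P5(v=5,ok=F), VALIDATE:P4(v=14,ok=T), TRANSFORM:-, EMIT:P3(v=0,ok=F)] out:-; in:P5
Tick 9: [PARSE:-, VALIDATE:P5(v=5,ok=F), TRANSFORM:P4(v=42,ok=T), EMIT:-] out:P3(v=0); in:-
Tick 10: [PARSE:-, VALIDATE:-, TRANSFORM:P5(v=0,ok=F), EMIT:P4(v=42,ok=T)] out:-; in:-
Tick 11: [PARSE:-, VALIDATE:-, TRANSFORM:-, EMIT:P5(v=0,ok=F)] out:P4(v=42); in:-
Tick 12: [PARSE:P6(v=17,ok=F), VALIDATE:-, TRANSFORM:-, EMIT:-] out:P5(v=0); in:P6
Tick 13: [PARSE:-, VALIDATE:P6(v=17,ok=F), TRANSFORM:-, EMIT:-] out:-; in:-
Tick 14: [PARSE:-, VALIDATE:-, TRANSFORM:P6(v=0,ok=F), EMIT:-] out:-; in:-
At end of tick 14: ['-', '-', 'P6', '-']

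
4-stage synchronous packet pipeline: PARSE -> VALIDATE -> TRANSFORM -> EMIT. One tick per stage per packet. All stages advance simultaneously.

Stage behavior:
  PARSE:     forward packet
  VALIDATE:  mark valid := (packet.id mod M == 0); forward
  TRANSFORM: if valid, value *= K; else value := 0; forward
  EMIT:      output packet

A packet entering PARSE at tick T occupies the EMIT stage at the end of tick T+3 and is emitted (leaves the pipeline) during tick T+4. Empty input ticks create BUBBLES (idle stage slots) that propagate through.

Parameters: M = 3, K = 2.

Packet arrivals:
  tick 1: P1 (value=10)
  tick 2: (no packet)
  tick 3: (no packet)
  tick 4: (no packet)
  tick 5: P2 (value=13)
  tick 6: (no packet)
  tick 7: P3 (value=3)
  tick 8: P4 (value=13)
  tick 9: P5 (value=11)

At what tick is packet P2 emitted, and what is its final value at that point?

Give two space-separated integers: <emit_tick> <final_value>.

Tick 1: [PARSE:P1(v=10,ok=F), VALIDATE:-, TRANSFORM:-, EMIT:-] out:-; in:P1
Tick 2: [PARSE:-, VALIDATE:P1(v=10,ok=F), TRANSFORM:-, EMIT:-] out:-; in:-
Tick 3: [PARSE:-, VALIDATE:-, TRANSFORM:P1(v=0,ok=F), EMIT:-] out:-; in:-
Tick 4: [PARSE:-, VALIDATE:-, TRANSFORM:-, EMIT:P1(v=0,ok=F)] out:-; in:-
Tick 5: [PARSE:P2(v=13,ok=F), VALIDATE:-, TRANSFORM:-, EMIT:-] out:P1(v=0); in:P2
Tick 6: [PARSE:-, VALIDATE:P2(v=13,ok=F), TRANSFORM:-, EMIT:-] out:-; in:-
Tick 7: [PARSE:P3(v=3,ok=F), VALIDATE:-, TRANSFORM:P2(v=0,ok=F), EMIT:-] out:-; in:P3
Tick 8: [PARSE:P4(v=13,ok=F), VALIDATE:P3(v=3,ok=T), TRANSFORM:-, EMIT:P2(v=0,ok=F)] out:-; in:P4
Tick 9: [PARSE:P5(v=11,ok=F), VALIDATE:P4(v=13,ok=F), TRANSFORM:P3(v=6,ok=T), EMIT:-] out:P2(v=0); in:P5
Tick 10: [PARSE:-, VALIDATE:P5(v=11,ok=F), TRANSFORM:P4(v=0,ok=F), EMIT:P3(v=6,ok=T)] out:-; in:-
Tick 11: [PARSE:-, VALIDATE:-, TRANSFORM:P5(v=0,ok=F), EMIT:P4(v=0,ok=F)] out:P3(v=6); in:-
Tick 12: [PARSE:-, VALIDATE:-, TRANSFORM:-, EMIT:P5(v=0,ok=F)] out:P4(v=0); in:-
Tick 13: [PARSE:-, VALIDATE:-, TRANSFORM:-, EMIT:-] out:P5(v=0); in:-
P2: arrives tick 5, valid=False (id=2, id%3=2), emit tick 9, final value 0

Answer: 9 0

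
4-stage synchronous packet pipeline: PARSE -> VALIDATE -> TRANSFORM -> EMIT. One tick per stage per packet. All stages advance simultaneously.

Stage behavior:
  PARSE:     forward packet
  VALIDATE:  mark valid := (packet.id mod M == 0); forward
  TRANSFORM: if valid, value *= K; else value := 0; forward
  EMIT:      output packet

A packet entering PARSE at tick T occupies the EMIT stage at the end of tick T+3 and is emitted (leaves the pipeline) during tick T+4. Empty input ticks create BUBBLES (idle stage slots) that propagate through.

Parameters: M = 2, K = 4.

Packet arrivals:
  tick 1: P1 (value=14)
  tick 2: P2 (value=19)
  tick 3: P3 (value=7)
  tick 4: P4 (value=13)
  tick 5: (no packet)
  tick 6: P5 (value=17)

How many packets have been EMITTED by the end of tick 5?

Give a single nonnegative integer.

Answer: 1

Derivation:
Tick 1: [PARSE:P1(v=14,ok=F), VALIDATE:-, TRANSFORM:-, EMIT:-] out:-; in:P1
Tick 2: [PARSE:P2(v=19,ok=F), VALIDATE:P1(v=14,ok=F), TRANSFORM:-, EMIT:-] out:-; in:P2
Tick 3: [PARSE:P3(v=7,ok=F), VALIDATE:P2(v=19,ok=T), TRANSFORM:P1(v=0,ok=F), EMIT:-] out:-; in:P3
Tick 4: [PARSE:P4(v=13,ok=F), VALIDATE:P3(v=7,ok=F), TRANSFORM:P2(v=76,ok=T), EMIT:P1(v=0,ok=F)] out:-; in:P4
Tick 5: [PARSE:-, VALIDATE:P4(v=13,ok=T), TRANSFORM:P3(v=0,ok=F), EMIT:P2(v=76,ok=T)] out:P1(v=0); in:-
Emitted by tick 5: ['P1']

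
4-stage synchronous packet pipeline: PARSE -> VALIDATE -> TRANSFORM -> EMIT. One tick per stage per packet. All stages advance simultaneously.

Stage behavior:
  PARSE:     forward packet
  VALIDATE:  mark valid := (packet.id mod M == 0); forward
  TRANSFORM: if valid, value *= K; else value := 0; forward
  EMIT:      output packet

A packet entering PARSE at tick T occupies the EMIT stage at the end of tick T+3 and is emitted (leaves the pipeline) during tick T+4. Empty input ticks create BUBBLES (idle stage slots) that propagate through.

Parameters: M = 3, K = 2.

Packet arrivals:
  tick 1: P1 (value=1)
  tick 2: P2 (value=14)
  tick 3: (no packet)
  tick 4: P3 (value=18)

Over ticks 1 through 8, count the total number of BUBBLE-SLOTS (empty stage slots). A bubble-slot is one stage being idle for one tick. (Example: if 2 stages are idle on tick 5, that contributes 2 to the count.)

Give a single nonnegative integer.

Answer: 20

Derivation:
Tick 1: [PARSE:P1(v=1,ok=F), VALIDATE:-, TRANSFORM:-, EMIT:-] out:-; bubbles=3
Tick 2: [PARSE:P2(v=14,ok=F), VALIDATE:P1(v=1,ok=F), TRANSFORM:-, EMIT:-] out:-; bubbles=2
Tick 3: [PARSE:-, VALIDATE:P2(v=14,ok=F), TRANSFORM:P1(v=0,ok=F), EMIT:-] out:-; bubbles=2
Tick 4: [PARSE:P3(v=18,ok=F), VALIDATE:-, TRANSFORM:P2(v=0,ok=F), EMIT:P1(v=0,ok=F)] out:-; bubbles=1
Tick 5: [PARSE:-, VALIDATE:P3(v=18,ok=T), TRANSFORM:-, EMIT:P2(v=0,ok=F)] out:P1(v=0); bubbles=2
Tick 6: [PARSE:-, VALIDATE:-, TRANSFORM:P3(v=36,ok=T), EMIT:-] out:P2(v=0); bubbles=3
Tick 7: [PARSE:-, VALIDATE:-, TRANSFORM:-, EMIT:P3(v=36,ok=T)] out:-; bubbles=3
Tick 8: [PARSE:-, VALIDATE:-, TRANSFORM:-, EMIT:-] out:P3(v=36); bubbles=4
Total bubble-slots: 20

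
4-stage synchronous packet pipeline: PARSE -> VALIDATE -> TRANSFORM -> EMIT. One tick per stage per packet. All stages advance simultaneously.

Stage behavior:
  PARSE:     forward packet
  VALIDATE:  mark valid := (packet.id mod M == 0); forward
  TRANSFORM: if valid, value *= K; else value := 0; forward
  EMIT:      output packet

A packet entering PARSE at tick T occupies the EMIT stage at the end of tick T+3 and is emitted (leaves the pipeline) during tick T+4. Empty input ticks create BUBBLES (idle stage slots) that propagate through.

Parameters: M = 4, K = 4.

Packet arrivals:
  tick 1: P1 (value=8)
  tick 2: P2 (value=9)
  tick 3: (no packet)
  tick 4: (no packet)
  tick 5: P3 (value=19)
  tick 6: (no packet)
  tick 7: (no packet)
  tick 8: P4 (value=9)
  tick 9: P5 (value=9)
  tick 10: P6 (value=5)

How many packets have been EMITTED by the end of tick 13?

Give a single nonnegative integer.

Tick 1: [PARSE:P1(v=8,ok=F), VALIDATE:-, TRANSFORM:-, EMIT:-] out:-; in:P1
Tick 2: [PARSE:P2(v=9,ok=F), VALIDATE:P1(v=8,ok=F), TRANSFORM:-, EMIT:-] out:-; in:P2
Tick 3: [PARSE:-, VALIDATE:P2(v=9,ok=F), TRANSFORM:P1(v=0,ok=F), EMIT:-] out:-; in:-
Tick 4: [PARSE:-, VALIDATE:-, TRANSFORM:P2(v=0,ok=F), EMIT:P1(v=0,ok=F)] out:-; in:-
Tick 5: [PARSE:P3(v=19,ok=F), VALIDATE:-, TRANSFORM:-, EMIT:P2(v=0,ok=F)] out:P1(v=0); in:P3
Tick 6: [PARSE:-, VALIDATE:P3(v=19,ok=F), TRANSFORM:-, EMIT:-] out:P2(v=0); in:-
Tick 7: [PARSE:-, VALIDATE:-, TRANSFORM:P3(v=0,ok=F), EMIT:-] out:-; in:-
Tick 8: [PARSE:P4(v=9,ok=F), VALIDATE:-, TRANSFORM:-, EMIT:P3(v=0,ok=F)] out:-; in:P4
Tick 9: [PARSE:P5(v=9,ok=F), VALIDATE:P4(v=9,ok=T), TRANSFORM:-, EMIT:-] out:P3(v=0); in:P5
Tick 10: [PARSE:P6(v=5,ok=F), VALIDATE:P5(v=9,ok=F), TRANSFORM:P4(v=36,ok=T), EMIT:-] out:-; in:P6
Tick 11: [PARSE:-, VALIDATE:P6(v=5,ok=F), TRANSFORM:P5(v=0,ok=F), EMIT:P4(v=36,ok=T)] out:-; in:-
Tick 12: [PARSE:-, VALIDATE:-, TRANSFORM:P6(v=0,ok=F), EMIT:P5(v=0,ok=F)] out:P4(v=36); in:-
Tick 13: [PARSE:-, VALIDATE:-, TRANSFORM:-, EMIT:P6(v=0,ok=F)] out:P5(v=0); in:-
Emitted by tick 13: ['P1', 'P2', 'P3', 'P4', 'P5']

Answer: 5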